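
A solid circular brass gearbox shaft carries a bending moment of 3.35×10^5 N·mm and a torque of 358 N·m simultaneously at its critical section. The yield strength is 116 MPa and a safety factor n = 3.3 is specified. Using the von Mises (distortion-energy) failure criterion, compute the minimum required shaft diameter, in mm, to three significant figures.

d = 51.0 mm

σ_allow = σ_y/n = 116/3.3 = 35.15 MPa.
For a solid shaft σ_b = 32M/(πd³) and τ = 16T/(πd³), so the von Mises stress is σ' = (16/πd³)·√(4M²+3T²).
√(4M²+3T²) = √(4×(335000)² + 3×(358000)²) = 912900 N·mm.
d³ = 16×912900/(π×35.15) = 132300 mm³.
d = 50.95 mm.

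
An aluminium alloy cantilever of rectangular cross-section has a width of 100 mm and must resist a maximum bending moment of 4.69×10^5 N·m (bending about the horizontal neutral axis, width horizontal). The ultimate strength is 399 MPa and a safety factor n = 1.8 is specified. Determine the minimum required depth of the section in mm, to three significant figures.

h = 356 mm

σ_allow = 399/1.8 = 221.7 MPa.
For a rectangular section σ = 6M/(bh²), so h² = 6M/(b σ_allow) = 6×4.6900×10^8/(100×221.7) = 126900 mm².
h = 356.3 mm.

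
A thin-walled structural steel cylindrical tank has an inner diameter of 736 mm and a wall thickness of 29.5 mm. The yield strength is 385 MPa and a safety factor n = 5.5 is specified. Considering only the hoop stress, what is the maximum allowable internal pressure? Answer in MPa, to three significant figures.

p_allow = 5.61 MPa

σ_allow = 385/5.5 = 70.00 MPa.
σ_h = pD/(2t) → p_allow = 2σ_allow t/D = 2×70.00×29.5/736 = 5.611 MPa.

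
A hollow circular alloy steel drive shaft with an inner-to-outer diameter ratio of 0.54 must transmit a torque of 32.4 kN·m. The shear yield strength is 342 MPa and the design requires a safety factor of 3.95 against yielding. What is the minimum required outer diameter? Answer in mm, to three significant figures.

d_o = 128 mm

τ_allow = 342/3.95 = 86.58 MPa.
For a hollow shaft τ = 16T/[πd_o³(1−k⁴)] with k = 0.54, so 1−k⁴ = 0.9150.
d_o³ = 16T/[π τ_allow (1−k⁴)] = 16×3.2400×10^7/(π×86.58×0.9150) = 2.083×10^6 mm³.
d_o = 127.7 mm.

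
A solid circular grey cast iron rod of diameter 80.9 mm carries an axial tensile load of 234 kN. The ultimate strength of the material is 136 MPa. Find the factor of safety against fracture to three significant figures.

n = 2.99

A = πd²/4 = 5140 mm².
σ = F/A = 234000/5140 = 45.52 MPa.
n = 136/45.52 = 2.988.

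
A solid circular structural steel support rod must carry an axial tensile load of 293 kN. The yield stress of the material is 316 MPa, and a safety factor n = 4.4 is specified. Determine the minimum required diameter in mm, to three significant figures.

Allowable stress σ_allow = 316/4.4 = 71.82 MPa.
Required area A = F/σ_allow = 293000/71.82 = 4080 mm².
A = πd²/4 → d = √(4A/π) = 72.07 mm.

d = 72.1 mm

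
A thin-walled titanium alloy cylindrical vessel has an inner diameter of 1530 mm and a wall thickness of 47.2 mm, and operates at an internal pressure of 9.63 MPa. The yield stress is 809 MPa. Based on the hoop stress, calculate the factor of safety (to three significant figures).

n = 5.18

σ_h = pD/(2t) = 9.63×1530/(2×47.2) = 156.1 MPa.
n = 809/156.1 = 5.183.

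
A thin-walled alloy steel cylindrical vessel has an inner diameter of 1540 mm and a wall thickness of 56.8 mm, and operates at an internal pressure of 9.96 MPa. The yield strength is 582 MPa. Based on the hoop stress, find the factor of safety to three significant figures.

σ_h = pD/(2t) = 9.96×1540/(2×56.8) = 135.0 MPa.
n = 582/135.0 = 4.310.

n = 4.31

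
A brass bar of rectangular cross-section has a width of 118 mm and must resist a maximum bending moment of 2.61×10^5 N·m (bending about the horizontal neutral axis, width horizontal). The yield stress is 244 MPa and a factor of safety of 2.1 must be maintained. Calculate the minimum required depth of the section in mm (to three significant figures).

σ_allow = 244/2.1 = 116.2 MPa.
For a rectangular section σ = 6M/(bh²), so h² = 6M/(b σ_allow) = 6×2.6100×10^8/(118×116.2) = 114200 mm².
h = 338.0 mm.

h = 338 mm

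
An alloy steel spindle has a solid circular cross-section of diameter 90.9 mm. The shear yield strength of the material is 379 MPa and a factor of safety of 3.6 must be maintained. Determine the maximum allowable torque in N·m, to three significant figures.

τ_allow = 379/3.6 = 105.3 MPa.
For a solid shaft T_allow = τ_allow·πd³/16; πd³/16 = π×90.9³/16 = 147500 mm³.
T_allow = 105.3×147500 = 1.553×10^7 N·mm = 15530 N·m.

T_allow = 15500 N·m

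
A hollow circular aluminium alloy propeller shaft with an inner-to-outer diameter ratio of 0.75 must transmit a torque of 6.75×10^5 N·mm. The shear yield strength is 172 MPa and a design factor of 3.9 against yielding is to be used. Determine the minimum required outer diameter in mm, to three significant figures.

d_o = 48.5 mm

τ_allow = 172/3.9 = 44.10 MPa.
For a hollow shaft τ = 16T/[πd_o³(1−k⁴)] with k = 0.75, so 1−k⁴ = 0.6836.
d_o³ = 16T/[π τ_allow (1−k⁴)] = 16×675000/(π×44.10×0.6836) = 114000 mm³.
d_o = 48.49 mm.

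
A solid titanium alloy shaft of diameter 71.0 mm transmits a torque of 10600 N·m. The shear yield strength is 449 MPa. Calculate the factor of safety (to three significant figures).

n = 2.98

τ = 16T/(πd³) = 16×1.0600×10^7/(π×71.0³) = 150.8 MPa.
n = τ_limit/τ = 449/150.8 = 2.977.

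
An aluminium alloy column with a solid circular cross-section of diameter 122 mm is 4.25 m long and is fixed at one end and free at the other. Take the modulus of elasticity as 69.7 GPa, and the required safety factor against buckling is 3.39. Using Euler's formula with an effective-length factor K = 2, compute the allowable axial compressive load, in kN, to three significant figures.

I = πd⁴/64 = π×122⁴/64 = 1.087×10^7 mm⁴.
Effective length L_e = KL = 2×4.25 m = 8500 mm.
Euler critical load P_cr = π²EI/L_e² = π²×69700×1.087×10^7/8500² = 103500 N.
P_allow = P_cr/n = 103500/3.39 = 30540 N.

P_allow = 30.5 kN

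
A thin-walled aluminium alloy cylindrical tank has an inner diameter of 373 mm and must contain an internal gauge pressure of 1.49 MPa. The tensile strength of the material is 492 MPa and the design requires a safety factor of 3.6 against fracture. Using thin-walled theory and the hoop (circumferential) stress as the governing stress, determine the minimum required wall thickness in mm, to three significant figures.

σ_allow = 492/3.6 = 136.7 MPa.
Hoop stress σ_h = pD/(2t), so t = pD/(2σ_allow) = 1.49×373/(2×136.7) = 2.033 mm.

t = 2.03 mm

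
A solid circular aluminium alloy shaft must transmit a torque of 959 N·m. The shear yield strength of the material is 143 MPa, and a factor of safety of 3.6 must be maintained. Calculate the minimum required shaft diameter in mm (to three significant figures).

d = 49.7 mm

Allowable shear stress τ_allow = 143/3.6 = 39.72 MPa.
For a solid shaft τ = 16T/(πd³), so d³ = 16T/(π τ_allow) = 16×959000/(π×39.72) = 123000 mm³.
d = (123000)^(1/3) = 49.73 mm.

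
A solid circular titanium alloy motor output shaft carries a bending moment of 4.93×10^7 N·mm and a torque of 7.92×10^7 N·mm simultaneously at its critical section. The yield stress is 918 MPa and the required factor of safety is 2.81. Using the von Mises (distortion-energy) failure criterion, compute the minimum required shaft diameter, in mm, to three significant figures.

σ_allow = σ_y/n = 918/2.81 = 326.7 MPa.
For a solid shaft σ_b = 32M/(πd³) and τ = 16T/(πd³), so the von Mises stress is σ' = (16/πd³)·√(4M²+3T²).
√(4M²+3T²) = √(4×(4.930×10^7)² + 3×(7.920×10^7)²) = 1.689×10^8 N·mm.
d³ = 16×1.689×10^8/(π×326.7) = 2.634×10^6 mm³.
d = 138.1 mm.

d = 138 mm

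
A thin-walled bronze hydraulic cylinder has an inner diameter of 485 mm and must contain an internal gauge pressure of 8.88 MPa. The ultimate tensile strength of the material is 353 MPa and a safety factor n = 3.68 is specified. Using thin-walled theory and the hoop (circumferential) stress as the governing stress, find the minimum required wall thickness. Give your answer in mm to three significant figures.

t = 22.4 mm

σ_allow = 353/3.68 = 95.92 MPa.
Hoop stress σ_h = pD/(2t), so t = pD/(2σ_allow) = 8.88×485/(2×95.92) = 22.45 mm.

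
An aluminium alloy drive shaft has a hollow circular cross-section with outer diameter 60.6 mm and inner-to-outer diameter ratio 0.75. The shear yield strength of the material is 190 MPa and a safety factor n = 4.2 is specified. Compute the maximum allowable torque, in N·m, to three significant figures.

τ_allow = 190/4.2 = 45.24 MPa.
For a hollow shaft T_allow = τ_allow·πd_o³(1−k⁴)/16 with 1−k⁴ = 0.6836, so πd_o³(1−k⁴)/16 = 29870 mm³.
T_allow = 45.24×29870 = 1.351×10^6 N·mm = 1351 N·m.

T_allow = 1350 N·m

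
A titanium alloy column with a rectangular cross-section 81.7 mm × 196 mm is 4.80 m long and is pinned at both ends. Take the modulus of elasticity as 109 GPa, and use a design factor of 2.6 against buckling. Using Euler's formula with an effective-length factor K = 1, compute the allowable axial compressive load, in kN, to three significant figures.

Buckling occurs about the weak axis: I_min = h·b³/12 = 196×81.7³/12 = 8.907×10^6 mm⁴ (b = 81.7 mm is the smaller dimension).
Effective length L_e = KL = 1×4.80 m = 4800 mm.
Euler critical load P_cr = π²EI/L_e² = π²×109000×8.907×10^6/4800² = 415900 N.
P_allow = P_cr/n = 415900/2.6 = 160000 N.

P_allow = 160 kN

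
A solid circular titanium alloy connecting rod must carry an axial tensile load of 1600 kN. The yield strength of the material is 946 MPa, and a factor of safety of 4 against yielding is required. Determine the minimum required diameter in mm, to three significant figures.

d = 92.8 mm

Allowable stress σ_allow = 946/4 = 236.5 MPa.
Required area A = F/σ_allow = 1600000/236.5 = 6765 mm².
A = πd²/4 → d = √(4A/π) = 92.81 mm.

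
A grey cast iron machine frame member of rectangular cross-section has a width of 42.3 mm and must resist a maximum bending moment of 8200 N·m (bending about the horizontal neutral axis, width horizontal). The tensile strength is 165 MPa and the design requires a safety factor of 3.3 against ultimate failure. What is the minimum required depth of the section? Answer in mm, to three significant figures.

σ_allow = 165/3.3 = 50.00 MPa.
For a rectangular section σ = 6M/(bh²), so h² = 6M/(b σ_allow) = 6×8200000/(42.3×50.00) = 23260 mm².
h = 152.5 mm.

h = 153 mm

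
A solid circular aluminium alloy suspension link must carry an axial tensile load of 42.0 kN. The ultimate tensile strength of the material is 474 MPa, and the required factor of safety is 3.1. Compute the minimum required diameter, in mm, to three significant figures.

Allowable stress σ_allow = 474/3.1 = 152.9 MPa.
Required area A = F/σ_allow = 42000/152.9 = 274.7 mm².
A = πd²/4 → d = √(4A/π) = 18.70 mm.

d = 18.7 mm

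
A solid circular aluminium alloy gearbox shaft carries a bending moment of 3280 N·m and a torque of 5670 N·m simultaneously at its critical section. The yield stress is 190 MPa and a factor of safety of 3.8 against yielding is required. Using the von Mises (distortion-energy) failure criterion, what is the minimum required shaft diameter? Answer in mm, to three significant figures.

σ_allow = σ_y/n = 190/3.8 = 50.00 MPa.
For a solid shaft σ_b = 32M/(πd³) and τ = 16T/(πd³), so the von Mises stress is σ' = (16/πd³)·√(4M²+3T²).
√(4M²+3T²) = √(4×(3.280×10^6)² + 3×(5.670×10^6)²) = 1.181×10^7 N·mm.
d³ = 16×1.181×10^7/(π×50.00) = 1.203×10^6 mm³.
d = 106.4 mm.

d = 106 mm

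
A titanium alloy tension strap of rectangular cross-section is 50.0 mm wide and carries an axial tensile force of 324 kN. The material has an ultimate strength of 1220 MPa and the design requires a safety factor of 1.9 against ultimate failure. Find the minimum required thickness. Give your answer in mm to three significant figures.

t = 10.1 mm

σ_allow = 1220/1.9 = 642.1 MPa.
Required area A = F/σ_allow = 324000/642.1 = 504.6 mm².
t = A/w = 504.6/50.0 = 10.09 mm.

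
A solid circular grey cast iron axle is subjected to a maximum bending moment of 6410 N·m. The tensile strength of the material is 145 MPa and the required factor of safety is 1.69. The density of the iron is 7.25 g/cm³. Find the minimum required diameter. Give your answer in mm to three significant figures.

d = 91.3 mm

σ_allow = 145/1.69 = 85.80 MPa.
For a solid circular section σ = 32M/(πd³), so d³ = 32M/(π σ_allow) = 32×6410000/(π×85.80) = 761000 mm³.
d = 91.30 mm.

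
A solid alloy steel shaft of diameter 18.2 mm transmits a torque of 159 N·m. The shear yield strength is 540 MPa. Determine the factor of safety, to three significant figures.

τ = 16T/(πd³) = 16×159000/(π×18.2³) = 134.3 MPa.
n = τ_limit/τ = 540/134.3 = 4.020.

n = 4.02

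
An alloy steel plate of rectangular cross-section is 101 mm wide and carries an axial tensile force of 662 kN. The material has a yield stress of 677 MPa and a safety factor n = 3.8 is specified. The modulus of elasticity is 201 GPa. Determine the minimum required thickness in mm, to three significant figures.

σ_allow = 677/3.8 = 178.2 MPa.
Required area A = F/σ_allow = 662000/178.2 = 3716 mm².
t = A/w = 3716/101 = 36.79 mm.

t = 36.8 mm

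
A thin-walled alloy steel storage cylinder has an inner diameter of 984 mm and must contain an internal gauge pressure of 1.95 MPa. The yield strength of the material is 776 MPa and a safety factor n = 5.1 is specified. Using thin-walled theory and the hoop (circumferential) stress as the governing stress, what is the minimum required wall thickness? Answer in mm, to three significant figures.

t = 6.31 mm

σ_allow = 776/5.1 = 152.2 MPa.
Hoop stress σ_h = pD/(2t), so t = pD/(2σ_allow) = 1.95×984/(2×152.2) = 6.305 mm.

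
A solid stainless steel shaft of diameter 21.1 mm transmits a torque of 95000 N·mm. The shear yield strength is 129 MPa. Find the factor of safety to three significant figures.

τ = 16T/(πd³) = 16×95000/(π×21.1³) = 51.50 MPa.
n = τ_limit/τ = 129/51.50 = 2.505.

n = 2.50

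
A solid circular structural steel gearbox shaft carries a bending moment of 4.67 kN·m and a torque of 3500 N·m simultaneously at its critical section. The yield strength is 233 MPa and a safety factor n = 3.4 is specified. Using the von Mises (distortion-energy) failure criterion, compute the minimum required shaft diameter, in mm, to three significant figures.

σ_allow = σ_y/n = 233/3.4 = 68.53 MPa.
For a solid shaft σ_b = 32M/(πd³) and τ = 16T/(πd³), so the von Mises stress is σ' = (16/πd³)·√(4M²+3T²).
√(4M²+3T²) = √(4×(4.670×10^6)² + 3×(3.500×10^6)²) = 1.113×10^7 N·mm.
d³ = 16×1.113×10^7/(π×68.53) = 827500 mm³.
d = 93.88 mm.

d = 93.9 mm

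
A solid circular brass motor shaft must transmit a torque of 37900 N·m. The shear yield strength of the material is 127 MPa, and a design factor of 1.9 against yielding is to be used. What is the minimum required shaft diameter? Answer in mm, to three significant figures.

d = 142 mm

Allowable shear stress τ_allow = 127/1.9 = 66.84 MPa.
For a solid shaft τ = 16T/(πd³), so d³ = 16T/(π τ_allow) = 16×3.7900×10^7/(π×66.84) = 2.888×10^6 mm³.
d = (2.888×10^6)^(1/3) = 142.4 mm.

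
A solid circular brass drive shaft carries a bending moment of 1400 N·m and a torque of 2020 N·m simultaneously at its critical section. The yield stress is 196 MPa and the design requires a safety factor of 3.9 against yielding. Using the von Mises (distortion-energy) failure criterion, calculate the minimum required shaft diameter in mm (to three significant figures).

d = 76.9 mm

σ_allow = σ_y/n = 196/3.9 = 50.26 MPa.
For a solid shaft σ_b = 32M/(πd³) and τ = 16T/(πd³), so the von Mises stress is σ' = (16/πd³)·√(4M²+3T²).
√(4M²+3T²) = √(4×(1.400×10^6)² + 3×(2.020×10^6)²) = 4.481×10^6 N·mm.
d³ = 16×4.481×10^6/(π×50.26) = 454100 mm³.
d = 76.86 mm.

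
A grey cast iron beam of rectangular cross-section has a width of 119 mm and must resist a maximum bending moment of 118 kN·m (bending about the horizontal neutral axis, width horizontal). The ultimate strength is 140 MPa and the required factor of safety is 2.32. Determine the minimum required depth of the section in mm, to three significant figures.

σ_allow = 140/2.32 = 60.34 MPa.
For a rectangular section σ = 6M/(bh²), so h² = 6M/(b σ_allow) = 6×1.1800×10^8/(119×60.34) = 98590 mm².
h = 314.0 mm.

h = 314 mm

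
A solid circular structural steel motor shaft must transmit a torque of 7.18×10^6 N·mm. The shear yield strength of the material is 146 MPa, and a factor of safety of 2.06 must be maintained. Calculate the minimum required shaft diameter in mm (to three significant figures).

Allowable shear stress τ_allow = 146/2.06 = 70.87 MPa.
For a solid shaft τ = 16T/(πd³), so d³ = 16T/(π τ_allow) = 16×7180000/(π×70.87) = 516000 mm³.
d = (516000)^(1/3) = 80.21 mm.

d = 80.2 mm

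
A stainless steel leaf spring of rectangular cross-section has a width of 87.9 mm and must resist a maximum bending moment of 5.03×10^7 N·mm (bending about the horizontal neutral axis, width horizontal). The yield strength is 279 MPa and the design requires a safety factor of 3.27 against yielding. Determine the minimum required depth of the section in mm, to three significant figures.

h = 201 mm

σ_allow = 279/3.27 = 85.32 MPa.
For a rectangular section σ = 6M/(bh²), so h² = 6M/(b σ_allow) = 6×5.0300×10^7/(87.9×85.32) = 40240 mm².
h = 200.6 mm.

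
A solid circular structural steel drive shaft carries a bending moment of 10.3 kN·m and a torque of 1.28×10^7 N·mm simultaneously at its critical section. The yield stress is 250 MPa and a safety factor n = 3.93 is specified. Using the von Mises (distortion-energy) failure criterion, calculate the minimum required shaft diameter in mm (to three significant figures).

σ_allow = σ_y/n = 250/3.93 = 63.61 MPa.
For a solid shaft σ_b = 32M/(πd³) and τ = 16T/(πd³), so the von Mises stress is σ' = (16/πd³)·√(4M²+3T²).
√(4M²+3T²) = √(4×(1.030×10^7)² + 3×(1.280×10^7)²) = 3.026×10^7 N·mm.
d³ = 16×3.026×10^7/(π×63.61) = 2.423×10^6 mm³.
d = 134.3 mm.

d = 134 mm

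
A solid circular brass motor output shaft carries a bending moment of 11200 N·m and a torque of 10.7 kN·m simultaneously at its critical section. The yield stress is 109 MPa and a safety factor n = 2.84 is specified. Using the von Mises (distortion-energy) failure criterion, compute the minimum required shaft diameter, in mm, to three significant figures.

d = 157 mm

σ_allow = σ_y/n = 109/2.84 = 38.38 MPa.
For a solid shaft σ_b = 32M/(πd³) and τ = 16T/(πd³), so the von Mises stress is σ' = (16/πd³)·√(4M²+3T²).
√(4M²+3T²) = √(4×(1.120×10^7)² + 3×(1.070×10^7)²) = 2.907×10^7 N·mm.
d³ = 16×2.907×10^7/(π×38.38) = 3.858×10^6 mm³.
d = 156.8 mm.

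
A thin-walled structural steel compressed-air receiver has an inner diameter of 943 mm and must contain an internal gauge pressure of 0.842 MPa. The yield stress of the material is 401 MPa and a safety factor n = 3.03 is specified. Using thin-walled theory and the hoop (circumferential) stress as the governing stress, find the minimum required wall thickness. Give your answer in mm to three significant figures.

t = 3.00 mm

σ_allow = 401/3.03 = 132.3 MPa.
Hoop stress σ_h = pD/(2t), so t = pD/(2σ_allow) = 0.842×943/(2×132.3) = 3.000 mm.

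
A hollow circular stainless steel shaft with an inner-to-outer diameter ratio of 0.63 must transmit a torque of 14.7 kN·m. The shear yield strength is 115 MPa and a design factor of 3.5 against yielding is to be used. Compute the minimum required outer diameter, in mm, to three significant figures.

τ_allow = 115/3.5 = 32.86 MPa.
For a hollow shaft τ = 16T/[πd_o³(1−k⁴)] with k = 0.63, so 1−k⁴ = 0.8425.
d_o³ = 16T/[π τ_allow (1−k⁴)] = 16×1.4700×10^7/(π×32.86×0.8425) = 2.705×10^6 mm³.
d_o = 139.3 mm.

d_o = 139 mm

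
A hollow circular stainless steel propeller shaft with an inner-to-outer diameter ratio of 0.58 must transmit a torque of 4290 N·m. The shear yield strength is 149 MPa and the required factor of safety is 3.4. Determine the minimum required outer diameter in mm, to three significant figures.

d_o = 82.5 mm

τ_allow = 149/3.4 = 43.82 MPa.
For a hollow shaft τ = 16T/[πd_o³(1−k⁴)] with k = 0.58, so 1−k⁴ = 0.8868.
d_o³ = 16T/[π τ_allow (1−k⁴)] = 16×4290000/(π×43.82×0.8868) = 562200 mm³.
d_o = 82.53 mm.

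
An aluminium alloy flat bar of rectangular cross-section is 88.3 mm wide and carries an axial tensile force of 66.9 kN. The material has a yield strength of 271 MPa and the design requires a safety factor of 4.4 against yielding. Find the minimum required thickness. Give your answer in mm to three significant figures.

t = 12.3 mm

σ_allow = 271/4.4 = 61.59 MPa.
Required area A = F/σ_allow = 66900/61.59 = 1086 mm².
t = A/w = 1086/88.3 = 12.30 mm.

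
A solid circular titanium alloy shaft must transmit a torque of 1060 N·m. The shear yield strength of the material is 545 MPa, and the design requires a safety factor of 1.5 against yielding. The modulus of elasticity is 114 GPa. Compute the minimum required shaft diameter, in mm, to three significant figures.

d = 24.6 mm

Allowable shear stress τ_allow = 545/1.5 = 363.3 MPa.
For a solid shaft τ = 16T/(πd³), so d³ = 16T/(π τ_allow) = 16×1060000/(π×363.3) = 14860 mm³.
d = (14860)^(1/3) = 24.58 mm.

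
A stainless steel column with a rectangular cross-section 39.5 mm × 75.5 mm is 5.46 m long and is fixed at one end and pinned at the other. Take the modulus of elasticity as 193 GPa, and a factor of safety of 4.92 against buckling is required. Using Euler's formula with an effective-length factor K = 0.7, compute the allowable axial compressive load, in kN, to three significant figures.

P_allow = 10.3 kN

Buckling occurs about the weak axis: I_min = h·b³/12 = 75.5×39.5³/12 = 387800 mm⁴ (b = 39.5 mm is the smaller dimension).
Effective length L_e = KL = 0.7×5.46 m = 3822 mm.
Euler critical load P_cr = π²EI/L_e² = π²×193000×387800/3822² = 50560 N.
P_allow = P_cr/n = 50560/4.92 = 10280 N.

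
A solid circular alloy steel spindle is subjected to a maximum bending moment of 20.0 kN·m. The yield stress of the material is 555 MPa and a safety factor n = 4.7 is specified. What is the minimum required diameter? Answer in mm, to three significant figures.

d = 120 mm

σ_allow = 555/4.7 = 118.1 MPa.
For a solid circular section σ = 32M/(πd³), so d³ = 32M/(π σ_allow) = 32×2.0000×10^7/(π×118.1) = 1.725×10^6 mm³.
d = 119.9 mm.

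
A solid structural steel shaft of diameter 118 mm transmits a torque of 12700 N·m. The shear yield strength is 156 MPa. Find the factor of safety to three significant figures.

τ = 16T/(πd³) = 16×1.2700×10^7/(π×118³) = 39.37 MPa.
n = τ_limit/τ = 156/39.37 = 3.963.

n = 3.96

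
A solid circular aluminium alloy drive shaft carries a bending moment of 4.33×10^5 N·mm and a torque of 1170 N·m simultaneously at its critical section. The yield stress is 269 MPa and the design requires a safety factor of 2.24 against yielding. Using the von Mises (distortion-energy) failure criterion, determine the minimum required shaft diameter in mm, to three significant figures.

σ_allow = σ_y/n = 269/2.24 = 120.1 MPa.
For a solid shaft σ_b = 32M/(πd³) and τ = 16T/(πd³), so the von Mises stress is σ' = (16/πd³)·√(4M²+3T²).
√(4M²+3T²) = √(4×(433000)² + 3×(1.170×10^6)²) = 2.204×10^6 N·mm.
d³ = 16×2.204×10^6/(π×120.1) = 93460 mm³.
d = 45.38 mm.

d = 45.4 mm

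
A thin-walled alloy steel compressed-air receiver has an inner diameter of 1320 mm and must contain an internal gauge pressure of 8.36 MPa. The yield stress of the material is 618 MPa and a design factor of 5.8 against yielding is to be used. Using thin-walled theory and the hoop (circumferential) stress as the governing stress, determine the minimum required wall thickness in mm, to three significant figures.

σ_allow = 618/5.8 = 106.6 MPa.
Hoop stress σ_h = pD/(2t), so t = pD/(2σ_allow) = 8.36×1320/(2×106.6) = 51.78 mm.

t = 51.8 mm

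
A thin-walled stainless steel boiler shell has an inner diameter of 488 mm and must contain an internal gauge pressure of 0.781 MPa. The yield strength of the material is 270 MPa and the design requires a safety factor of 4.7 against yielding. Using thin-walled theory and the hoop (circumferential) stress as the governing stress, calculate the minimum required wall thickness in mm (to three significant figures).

t = 3.32 mm

σ_allow = 270/4.7 = 57.45 MPa.
Hoop stress σ_h = pD/(2t), so t = pD/(2σ_allow) = 0.781×488/(2×57.45) = 3.317 mm.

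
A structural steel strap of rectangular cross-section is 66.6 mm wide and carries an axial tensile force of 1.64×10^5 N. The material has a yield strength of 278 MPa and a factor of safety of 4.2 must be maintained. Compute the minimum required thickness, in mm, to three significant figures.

σ_allow = 278/4.2 = 66.19 MPa.
Required area A = F/σ_allow = 164000/66.19 = 2478 mm².
t = A/w = 2478/66.6 = 37.20 mm.

t = 37.2 mm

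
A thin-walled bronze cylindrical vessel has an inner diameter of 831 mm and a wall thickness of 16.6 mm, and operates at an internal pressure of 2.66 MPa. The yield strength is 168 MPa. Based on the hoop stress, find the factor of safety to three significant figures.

σ_h = pD/(2t) = 2.66×831/(2×16.6) = 66.58 MPa.
n = 168/66.58 = 2.523.

n = 2.52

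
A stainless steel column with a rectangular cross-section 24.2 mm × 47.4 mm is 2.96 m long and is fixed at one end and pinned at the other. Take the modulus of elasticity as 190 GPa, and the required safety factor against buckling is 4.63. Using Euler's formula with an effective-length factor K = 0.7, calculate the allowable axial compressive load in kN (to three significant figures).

Buckling occurs about the weak axis: I_min = h·b³/12 = 47.4×24.2³/12 = 55980 mm⁴ (b = 24.2 mm is the smaller dimension).
Effective length L_e = KL = 0.7×2.96 m = 2072 mm.
Euler critical load P_cr = π²EI/L_e² = π²×190000×55980/2072² = 24450 N.
P_allow = P_cr/n = 24450/4.63 = 5281 N.

P_allow = 5.28 kN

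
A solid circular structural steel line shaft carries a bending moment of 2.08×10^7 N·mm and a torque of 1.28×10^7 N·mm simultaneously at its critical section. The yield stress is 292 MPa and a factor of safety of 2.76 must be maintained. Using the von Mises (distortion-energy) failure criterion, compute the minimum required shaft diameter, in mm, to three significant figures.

d = 131 mm

σ_allow = σ_y/n = 292/2.76 = 105.8 MPa.
For a solid shaft σ_b = 32M/(πd³) and τ = 16T/(πd³), so the von Mises stress is σ' = (16/πd³)·√(4M²+3T²).
√(4M²+3T²) = √(4×(2.080×10^7)² + 3×(1.280×10^7)²) = 4.714×10^7 N·mm.
d³ = 16×4.714×10^7/(π×105.8) = 2.269×10^6 mm³.
d = 131.4 mm.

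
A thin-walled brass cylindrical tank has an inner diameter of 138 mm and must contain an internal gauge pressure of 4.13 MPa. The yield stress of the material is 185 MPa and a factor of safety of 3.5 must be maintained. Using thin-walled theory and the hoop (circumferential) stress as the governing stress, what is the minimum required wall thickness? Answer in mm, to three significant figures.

t = 5.39 mm

σ_allow = 185/3.5 = 52.86 MPa.
Hoop stress σ_h = pD/(2t), so t = pD/(2σ_allow) = 4.13×138/(2×52.86) = 5.391 mm.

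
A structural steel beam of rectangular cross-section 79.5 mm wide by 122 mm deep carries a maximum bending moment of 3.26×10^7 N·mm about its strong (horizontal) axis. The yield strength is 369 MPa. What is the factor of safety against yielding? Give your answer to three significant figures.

Section modulus S = bh²/6 = 79.5×122²/6 = 197200 mm³.
σ = M/S = 3.2600×10^7/197200 = 165.3 MPa.
n = 369/165.3 = 2.232.

n = 2.23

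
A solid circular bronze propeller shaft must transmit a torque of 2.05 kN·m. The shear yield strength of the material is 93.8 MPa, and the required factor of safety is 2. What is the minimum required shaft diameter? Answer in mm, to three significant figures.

Allowable shear stress τ_allow = 93.8/2 = 46.90 MPa.
For a solid shaft τ = 16T/(πd³), so d³ = 16T/(π τ_allow) = 16×2050000/(π×46.90) = 222600 mm³.
d = (222600)^(1/3) = 60.61 mm.

d = 60.6 mm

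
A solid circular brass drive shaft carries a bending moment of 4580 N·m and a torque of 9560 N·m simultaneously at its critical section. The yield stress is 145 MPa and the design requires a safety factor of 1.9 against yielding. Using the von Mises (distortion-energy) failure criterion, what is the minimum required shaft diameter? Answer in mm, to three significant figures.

σ_allow = σ_y/n = 145/1.9 = 76.32 MPa.
For a solid shaft σ_b = 32M/(πd³) and τ = 16T/(πd³), so the von Mises stress is σ' = (16/πd³)·√(4M²+3T²).
√(4M²+3T²) = √(4×(4.580×10^6)² + 3×(9.560×10^6)²) = 1.892×10^7 N·mm.
d³ = 16×1.892×10^7/(π×76.32) = 1.263×10^6 mm³.
d = 108.1 mm.

d = 108 mm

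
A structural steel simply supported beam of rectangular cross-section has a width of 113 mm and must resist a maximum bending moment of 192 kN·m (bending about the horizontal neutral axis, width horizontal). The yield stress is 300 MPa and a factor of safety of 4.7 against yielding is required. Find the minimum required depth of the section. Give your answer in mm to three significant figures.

h = 400 mm

σ_allow = 300/4.7 = 63.83 MPa.
For a rectangular section σ = 6M/(bh²), so h² = 6M/(b σ_allow) = 6×1.9200×10^8/(113×63.83) = 159700 mm².
h = 399.6 mm.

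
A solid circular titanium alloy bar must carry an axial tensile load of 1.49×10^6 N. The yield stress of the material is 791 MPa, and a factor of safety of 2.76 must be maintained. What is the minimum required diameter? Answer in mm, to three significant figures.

d = 81.4 mm

Allowable stress σ_allow = 791/2.76 = 286.6 MPa.
Required area A = F/σ_allow = 1490000/286.6 = 5199 mm².
A = πd²/4 → d = √(4A/π) = 81.36 mm.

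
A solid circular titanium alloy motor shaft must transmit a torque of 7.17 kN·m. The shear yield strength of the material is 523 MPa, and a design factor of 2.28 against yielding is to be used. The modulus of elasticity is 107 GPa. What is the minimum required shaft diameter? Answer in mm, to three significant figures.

Allowable shear stress τ_allow = 523/2.28 = 229.4 MPa.
For a solid shaft τ = 16T/(πd³), so d³ = 16T/(π τ_allow) = 16×7170000/(π×229.4) = 159200 mm³.
d = (159200)^(1/3) = 54.20 mm.

d = 54.2 mm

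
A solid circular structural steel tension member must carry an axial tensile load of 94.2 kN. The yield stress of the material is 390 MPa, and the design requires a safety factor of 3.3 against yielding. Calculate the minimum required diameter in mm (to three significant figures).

Allowable stress σ_allow = 390/3.3 = 118.2 MPa.
Required area A = F/σ_allow = 94200/118.2 = 797.1 mm².
A = πd²/4 → d = √(4A/π) = 31.86 mm.

d = 31.9 mm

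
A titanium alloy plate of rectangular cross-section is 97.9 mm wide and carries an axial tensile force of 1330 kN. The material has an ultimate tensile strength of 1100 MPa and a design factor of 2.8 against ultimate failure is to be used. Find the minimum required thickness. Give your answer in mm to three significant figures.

t = 34.6 mm

σ_allow = 1100/2.8 = 392.9 MPa.
Required area A = F/σ_allow = 1330000/392.9 = 3385 mm².
t = A/w = 3385/97.9 = 34.58 mm.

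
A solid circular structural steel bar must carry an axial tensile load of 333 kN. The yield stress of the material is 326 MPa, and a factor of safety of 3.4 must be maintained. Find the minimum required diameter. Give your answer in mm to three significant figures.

Allowable stress σ_allow = 326/3.4 = 95.88 MPa.
Required area A = F/σ_allow = 333000/95.88 = 3473 mm².
A = πd²/4 → d = √(4A/π) = 66.50 mm.

d = 66.5 mm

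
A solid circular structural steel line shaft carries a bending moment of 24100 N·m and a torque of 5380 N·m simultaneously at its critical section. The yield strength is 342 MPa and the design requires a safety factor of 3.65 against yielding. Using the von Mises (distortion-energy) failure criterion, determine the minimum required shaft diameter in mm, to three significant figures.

d = 139 mm

σ_allow = σ_y/n = 342/3.65 = 93.70 MPa.
For a solid shaft σ_b = 32M/(πd³) and τ = 16T/(πd³), so the von Mises stress is σ' = (16/πd³)·√(4M²+3T²).
√(4M²+3T²) = √(4×(2.410×10^7)² + 3×(5.380×10^6)²) = 4.909×10^7 N·mm.
d³ = 16×4.909×10^7/(π×93.70) = 2.668×10^6 mm³.
d = 138.7 mm.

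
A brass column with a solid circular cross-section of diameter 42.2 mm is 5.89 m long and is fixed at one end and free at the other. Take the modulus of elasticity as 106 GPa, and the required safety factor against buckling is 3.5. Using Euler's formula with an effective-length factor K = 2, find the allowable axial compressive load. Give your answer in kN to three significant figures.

I = πd⁴/64 = π×42.2⁴/64 = 155700 mm⁴.
Effective length L_e = KL = 2×5.89 m = 11780 mm.
Euler critical load P_cr = π²EI/L_e² = π²×106000×155700/11780² = 1174 N.
P_allow = P_cr/n = 1174/3.5 = 335.3 N.

P_allow = 0.335 kN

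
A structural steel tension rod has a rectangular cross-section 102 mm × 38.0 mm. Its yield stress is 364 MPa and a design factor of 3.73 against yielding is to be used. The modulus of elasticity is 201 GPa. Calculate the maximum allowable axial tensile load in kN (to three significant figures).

F_allow = 378 kN

σ_allow = 364/3.73 = 97.59 MPa.
A = 102×38.0 = 3876 mm².
F_allow = σ_allow × A = 97.59×3876 = 378200 N.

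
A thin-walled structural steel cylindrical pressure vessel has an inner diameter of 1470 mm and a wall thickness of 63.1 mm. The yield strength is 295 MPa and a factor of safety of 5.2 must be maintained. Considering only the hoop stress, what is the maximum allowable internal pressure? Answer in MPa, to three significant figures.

p_allow = 4.87 MPa

σ_allow = 295/5.2 = 56.73 MPa.
σ_h = pD/(2t) → p_allow = 2σ_allow t/D = 2×56.73×63.1/1470 = 4.870 MPa.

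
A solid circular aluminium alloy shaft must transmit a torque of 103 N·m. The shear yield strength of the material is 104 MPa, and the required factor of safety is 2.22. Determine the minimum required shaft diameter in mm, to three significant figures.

d = 22.4 mm

Allowable shear stress τ_allow = 104/2.22 = 46.85 MPa.
For a solid shaft τ = 16T/(πd³), so d³ = 16T/(π τ_allow) = 16×103000/(π×46.85) = 11200 mm³.
d = (11200)^(1/3) = 22.37 mm.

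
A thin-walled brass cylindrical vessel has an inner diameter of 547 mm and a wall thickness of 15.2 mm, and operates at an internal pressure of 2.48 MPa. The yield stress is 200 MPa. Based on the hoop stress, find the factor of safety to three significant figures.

n = 4.48

σ_h = pD/(2t) = 2.48×547/(2×15.2) = 44.62 MPa.
n = 200/44.62 = 4.482.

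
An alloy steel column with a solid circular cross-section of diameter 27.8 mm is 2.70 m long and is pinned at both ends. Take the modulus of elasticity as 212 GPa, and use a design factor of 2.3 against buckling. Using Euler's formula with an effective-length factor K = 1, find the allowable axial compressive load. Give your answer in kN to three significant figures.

P_allow = 3.66 kN

I = πd⁴/64 = π×27.8⁴/64 = 29320 mm⁴.
Effective length L_e = KL = 1×2.70 m = 2700 mm.
Euler critical load P_cr = π²EI/L_e² = π²×212000×29320/2700² = 8415 N.
P_allow = P_cr/n = 8415/2.3 = 3659 N.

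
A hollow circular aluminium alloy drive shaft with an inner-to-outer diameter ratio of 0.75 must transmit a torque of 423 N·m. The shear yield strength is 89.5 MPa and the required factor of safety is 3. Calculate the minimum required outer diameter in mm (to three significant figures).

τ_allow = 89.5/3 = 29.83 MPa.
For a hollow shaft τ = 16T/[πd_o³(1−k⁴)] with k = 0.75, so 1−k⁴ = 0.6836.
d_o³ = 16T/[π τ_allow (1−k⁴)] = 16×423000/(π×29.83×0.6836) = 105600 mm³.
d_o = 47.27 mm.

d_o = 47.3 mm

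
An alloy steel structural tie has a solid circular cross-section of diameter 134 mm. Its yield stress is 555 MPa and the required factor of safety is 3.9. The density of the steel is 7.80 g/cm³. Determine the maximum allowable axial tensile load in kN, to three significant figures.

F_allow = 2010 kN

σ_allow = 555/3.9 = 142.3 MPa.
A = πd²/4 = π×134²/4 = 14100 mm².
F_allow = σ_allow × A = 142.3×14100 = 2.007×10^6 N.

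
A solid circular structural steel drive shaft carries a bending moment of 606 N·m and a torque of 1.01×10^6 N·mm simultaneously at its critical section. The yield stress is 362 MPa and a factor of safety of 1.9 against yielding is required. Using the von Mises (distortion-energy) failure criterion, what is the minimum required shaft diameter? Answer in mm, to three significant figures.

d = 38.5 mm

σ_allow = σ_y/n = 362/1.9 = 190.5 MPa.
For a solid shaft σ_b = 32M/(πd³) and τ = 16T/(πd³), so the von Mises stress is σ' = (16/πd³)·√(4M²+3T²).
√(4M²+3T²) = √(4×(606000)² + 3×(1.010×10^6)²) = 2.128×10^6 N·mm.
d³ = 16×2.128×10^6/(π×190.5) = 56890 mm³.
d = 38.46 mm.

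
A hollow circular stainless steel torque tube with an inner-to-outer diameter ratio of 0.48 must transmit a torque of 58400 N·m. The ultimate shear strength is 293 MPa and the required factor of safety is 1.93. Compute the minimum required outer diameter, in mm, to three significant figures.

d_o = 127 mm

τ_allow = 293/1.93 = 151.8 MPa.
For a hollow shaft τ = 16T/[πd_o³(1−k⁴)] with k = 0.48, so 1−k⁴ = 0.9469.
d_o³ = 16T/[π τ_allow (1−k⁴)] = 16×5.8400×10^7/(π×151.8×0.9469) = 2.069×10^6 mm³.
d_o = 127.4 mm.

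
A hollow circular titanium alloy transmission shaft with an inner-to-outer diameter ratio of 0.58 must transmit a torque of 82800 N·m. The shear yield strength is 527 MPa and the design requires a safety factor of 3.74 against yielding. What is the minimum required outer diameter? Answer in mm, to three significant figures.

d_o = 150 mm

τ_allow = 527/3.74 = 140.9 MPa.
For a hollow shaft τ = 16T/[πd_o³(1−k⁴)] with k = 0.58, so 1−k⁴ = 0.8868.
d_o³ = 16T/[π τ_allow (1−k⁴)] = 16×8.2800×10^7/(π×140.9×0.8868) = 3.375×10^6 mm³.
d_o = 150.0 mm.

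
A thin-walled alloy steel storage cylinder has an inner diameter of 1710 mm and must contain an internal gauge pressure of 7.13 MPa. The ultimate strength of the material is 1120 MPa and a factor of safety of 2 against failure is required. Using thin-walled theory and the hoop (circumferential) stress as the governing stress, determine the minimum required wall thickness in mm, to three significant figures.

σ_allow = 1120/2 = 560.0 MPa.
Hoop stress σ_h = pD/(2t), so t = pD/(2σ_allow) = 7.13×1710/(2×560.0) = 10.89 mm.

t = 10.9 mm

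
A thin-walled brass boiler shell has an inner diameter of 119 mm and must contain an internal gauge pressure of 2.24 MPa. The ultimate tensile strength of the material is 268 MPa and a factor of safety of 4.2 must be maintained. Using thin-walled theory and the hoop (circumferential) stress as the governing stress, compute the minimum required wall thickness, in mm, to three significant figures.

t = 2.09 mm

σ_allow = 268/4.2 = 63.81 MPa.
Hoop stress σ_h = pD/(2t), so t = pD/(2σ_allow) = 2.24×119/(2×63.81) = 2.089 mm.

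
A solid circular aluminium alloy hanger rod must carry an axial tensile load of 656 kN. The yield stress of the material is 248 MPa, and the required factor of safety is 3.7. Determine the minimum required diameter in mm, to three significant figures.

Allowable stress σ_allow = 248/3.7 = 67.03 MPa.
Required area A = F/σ_allow = 656000/67.03 = 9787 mm².
A = πd²/4 → d = √(4A/π) = 111.6 mm.

d = 112 mm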